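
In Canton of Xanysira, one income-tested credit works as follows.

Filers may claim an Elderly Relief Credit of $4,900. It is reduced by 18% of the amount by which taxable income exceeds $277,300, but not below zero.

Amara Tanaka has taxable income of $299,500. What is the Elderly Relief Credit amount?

Elderly Relief Credit: 18% of the $22,200 excess over $277,300 is $3,996; credit = $4,900 − $3,996 = $904.

$904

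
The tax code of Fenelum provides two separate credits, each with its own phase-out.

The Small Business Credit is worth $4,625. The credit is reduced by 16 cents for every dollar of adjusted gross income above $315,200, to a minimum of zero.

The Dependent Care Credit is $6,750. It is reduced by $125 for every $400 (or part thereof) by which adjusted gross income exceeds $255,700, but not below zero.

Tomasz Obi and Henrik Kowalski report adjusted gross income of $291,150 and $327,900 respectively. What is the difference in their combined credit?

$2,032

Tomasz ($291,150): Small Business Credit: $291,150 is at or below the $315,200 threshold, so the full $4,625 applies. Dependent Care Credit: income exceeds $255,700 by $35,450 → 89 increments × $125 = $11,125 ≥ base, so the credit is $0. total $4,625 + $0 = $4,625
Henrik ($327,900): Small Business Credit: 16% of the $12,700 excess over $315,200 is $2,032; credit = $4,625 − $2,032 = $2,593. Dependent Care Credit: income exceeds $255,700 by $72,200 → 181 increments × $125 = $22,625 ≥ base, so the credit is $0. total $2,593 + $0 = $2,593
Difference: |$4,625 − $2,593| = $2,032.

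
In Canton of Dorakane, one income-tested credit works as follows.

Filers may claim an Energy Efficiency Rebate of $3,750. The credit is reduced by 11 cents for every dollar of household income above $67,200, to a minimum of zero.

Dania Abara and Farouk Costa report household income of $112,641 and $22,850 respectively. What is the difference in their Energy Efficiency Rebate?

$3,750

Dania ($112,641): Energy Efficiency Rebate: 11% of the $45,441 excess over $67,200 is $4,998.51 ≥ base, so the credit is $0.
Farouk ($22,850): Energy Efficiency Rebate: $22,850 is at or below the $67,200 threshold, so the full $3,750 applies.
Difference: |$0 − $3,750| = $3,750.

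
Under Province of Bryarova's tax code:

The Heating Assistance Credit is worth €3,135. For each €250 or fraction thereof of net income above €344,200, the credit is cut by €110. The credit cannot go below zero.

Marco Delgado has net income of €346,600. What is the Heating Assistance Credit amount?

Heating Assistance Credit: income exceeds €344,200 by €2,400, which is 10 full-or-partial €250 increments; reduction = 10 × €110 = €1,100, leaving €2,035.

€2,035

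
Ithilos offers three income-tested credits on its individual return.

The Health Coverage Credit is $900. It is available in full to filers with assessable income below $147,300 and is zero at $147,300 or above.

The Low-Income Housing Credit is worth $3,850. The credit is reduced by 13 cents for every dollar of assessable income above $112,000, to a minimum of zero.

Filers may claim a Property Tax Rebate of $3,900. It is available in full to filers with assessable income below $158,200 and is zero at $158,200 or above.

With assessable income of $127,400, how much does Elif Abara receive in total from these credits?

$6,648

Health Coverage Credit: $127,400 is below the $147,300 cutoff, so the full $900 applies.
Low-Income Housing Credit: 13% of the $15,400 excess over $112,000 is $2,002; credit = $3,850 − $2,002 = $1,848.
Property Tax Rebate: $127,400 is below the $158,200 cutoff, so the full $3,900 applies.
Total: $900 + $1,848 + $3,900 = $6,648.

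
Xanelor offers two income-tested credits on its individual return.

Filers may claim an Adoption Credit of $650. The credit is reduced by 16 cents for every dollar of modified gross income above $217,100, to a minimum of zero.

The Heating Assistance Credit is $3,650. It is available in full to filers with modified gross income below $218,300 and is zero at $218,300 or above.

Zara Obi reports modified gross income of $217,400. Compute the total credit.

$4,252

Adoption Credit: 16% of the $300 excess over $217,100 is $48; credit = $650 − $48 = $602.
Heating Assistance Credit: $217,400 is below the $218,300 cutoff, so the full $3,650 applies.
Total: $602 + $3,650 = $4,252.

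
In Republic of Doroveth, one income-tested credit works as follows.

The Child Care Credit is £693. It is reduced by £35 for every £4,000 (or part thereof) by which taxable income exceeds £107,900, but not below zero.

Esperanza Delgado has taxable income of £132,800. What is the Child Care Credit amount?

£448

Child Care Credit: income exceeds £107,900 by £24,900, which is 7 full-or-partial £4,000 increments; reduction = 7 × £35 = £245, leaving £448.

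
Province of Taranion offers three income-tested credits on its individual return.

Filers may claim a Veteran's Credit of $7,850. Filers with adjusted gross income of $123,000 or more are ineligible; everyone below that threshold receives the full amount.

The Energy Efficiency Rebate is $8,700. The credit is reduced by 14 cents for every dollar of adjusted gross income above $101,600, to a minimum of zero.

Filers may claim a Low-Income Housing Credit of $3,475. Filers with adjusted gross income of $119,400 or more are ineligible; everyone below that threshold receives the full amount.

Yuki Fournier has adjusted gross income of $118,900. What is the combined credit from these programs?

$17,603

Veteran's Credit: $118,900 is below the $123,000 cutoff, so the full $7,850 applies.
Energy Efficiency Rebate: 14% of the $17,300 excess over $101,600 is $2,422; credit = $8,700 − $2,422 = $6,278.
Low-Income Housing Credit: $118,900 is below the $119,400 cutoff, so the full $3,475 applies.
Total: $7,850 + $6,278 + $3,475 = $17,603.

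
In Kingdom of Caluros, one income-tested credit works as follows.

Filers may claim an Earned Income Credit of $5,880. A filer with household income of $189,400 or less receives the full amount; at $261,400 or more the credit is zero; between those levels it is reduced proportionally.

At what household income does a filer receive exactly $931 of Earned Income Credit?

$250,000

$931 is 931/5,880 of the full $5,880, so 4,949/5,880 of the $72,000 range has been used: income = $189,400 + $72,000 × 4,949/5,880 = $250,000.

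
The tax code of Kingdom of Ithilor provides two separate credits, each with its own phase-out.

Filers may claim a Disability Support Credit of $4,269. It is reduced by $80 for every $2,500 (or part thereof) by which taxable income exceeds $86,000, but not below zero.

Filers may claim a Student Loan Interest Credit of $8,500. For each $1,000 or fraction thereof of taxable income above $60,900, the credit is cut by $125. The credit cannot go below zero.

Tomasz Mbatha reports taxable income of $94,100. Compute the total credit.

Disability Support Credit: income exceeds $86,000 by $8,100, which is 4 full-or-partial $2,500 increments; reduction = 4 × $80 = $320, leaving $3,949.
Student Loan Interest Credit: income exceeds $60,900 by $33,200, which is 34 full-or-partial $1,000 increments; reduction = 34 × $125 = $4,250, leaving $4,250.
Total: $3,949 + $4,250 = $8,199.

$8,199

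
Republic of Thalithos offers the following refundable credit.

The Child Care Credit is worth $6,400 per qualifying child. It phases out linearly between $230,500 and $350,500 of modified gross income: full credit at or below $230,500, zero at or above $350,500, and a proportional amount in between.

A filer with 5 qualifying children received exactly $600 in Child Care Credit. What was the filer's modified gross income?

Full credit = 5 × $6,400 = $32,000.
$600 is 600/32,000 of the full $32,000, so 31,400/32,000 of the $120,000 range has been used: income = $230,500 + $120,000 × 31,400/32,000 = $348,250.

$348,250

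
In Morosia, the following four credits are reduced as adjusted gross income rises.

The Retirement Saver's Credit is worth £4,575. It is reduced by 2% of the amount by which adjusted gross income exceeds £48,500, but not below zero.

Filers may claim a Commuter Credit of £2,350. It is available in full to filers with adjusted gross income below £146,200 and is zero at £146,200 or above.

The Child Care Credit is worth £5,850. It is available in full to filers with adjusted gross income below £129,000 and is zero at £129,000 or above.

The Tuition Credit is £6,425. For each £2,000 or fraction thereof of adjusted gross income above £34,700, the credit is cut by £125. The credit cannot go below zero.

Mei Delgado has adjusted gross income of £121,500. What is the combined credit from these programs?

Retirement Saver's Credit: 2% of the £73,000 excess over £48,500 is £1,460; credit = £4,575 − £1,460 = £3,115.
Commuter Credit: £121,500 is below the £146,200 cutoff, so the full £2,350 applies.
Child Care Credit: £121,500 is below the £129,000 cutoff, so the full £5,850 applies.
Tuition Credit: income exceeds £34,700 by £86,800, which is 44 full-or-partial £2,000 increments; reduction = 44 × £125 = £5,500, leaving £925.
Total: £3,115 + £2,350 + £5,850 + £925 = £12,240.

£12,240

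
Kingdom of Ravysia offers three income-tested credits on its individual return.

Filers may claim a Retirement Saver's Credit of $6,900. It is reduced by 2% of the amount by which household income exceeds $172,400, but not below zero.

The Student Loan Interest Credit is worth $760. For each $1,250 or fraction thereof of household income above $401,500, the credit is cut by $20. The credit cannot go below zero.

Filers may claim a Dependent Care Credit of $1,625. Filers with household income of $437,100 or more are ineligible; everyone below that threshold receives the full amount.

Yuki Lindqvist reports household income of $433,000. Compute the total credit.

Retirement Saver's Credit: 2% of the $260,600 excess over $172,400 is $5,212; credit = $6,900 − $5,212 = $1,688.
Student Loan Interest Credit: income exceeds $401,500 by $31,500, which is 26 full-or-partial $1,250 increments; reduction = 26 × $20 = $520, leaving $240.
Dependent Care Credit: $433,000 is below the $437,100 cutoff, so the full $1,625 applies.
Total: $1,688 + $240 + $1,625 = $3,553.

$3,553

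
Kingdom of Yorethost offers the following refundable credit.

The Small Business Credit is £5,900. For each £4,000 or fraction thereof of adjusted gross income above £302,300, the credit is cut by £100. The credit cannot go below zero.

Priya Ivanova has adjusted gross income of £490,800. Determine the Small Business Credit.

Small Business Credit: income exceeds £302,300 by £188,500, which is 48 full-or-partial £4,000 increments; reduction = 48 × £100 = £4,800, leaving £1,100.

£1,100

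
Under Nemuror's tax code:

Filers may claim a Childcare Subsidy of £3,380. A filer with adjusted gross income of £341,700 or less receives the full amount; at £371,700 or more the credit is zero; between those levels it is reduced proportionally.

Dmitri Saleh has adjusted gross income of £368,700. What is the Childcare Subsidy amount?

£338

Childcare Subsidy: £368,700 is £27,000 into a £30,000 phase-out range, leaving 3,000/30,000 of the credit: £3,380 × 3,000/30,000 = £338.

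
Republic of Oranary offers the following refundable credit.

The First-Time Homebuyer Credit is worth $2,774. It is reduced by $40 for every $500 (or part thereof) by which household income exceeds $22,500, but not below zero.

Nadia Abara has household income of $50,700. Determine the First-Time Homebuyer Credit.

$494

First-Time Homebuyer Credit: income exceeds $22,500 by $28,200, which is 57 full-or-partial $500 increments; reduction = 57 × $40 = $2,280, leaving $494.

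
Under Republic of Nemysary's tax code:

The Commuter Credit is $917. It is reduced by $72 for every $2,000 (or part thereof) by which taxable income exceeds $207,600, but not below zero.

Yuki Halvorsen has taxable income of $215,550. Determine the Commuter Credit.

Commuter Credit: income exceeds $207,600 by $7,950, which is 4 full-or-partial $2,000 increments; reduction = 4 × $72 = $288, leaving $629.

$629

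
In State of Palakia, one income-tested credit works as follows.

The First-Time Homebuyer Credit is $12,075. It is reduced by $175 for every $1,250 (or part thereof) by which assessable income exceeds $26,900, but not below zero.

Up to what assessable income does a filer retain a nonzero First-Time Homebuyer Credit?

After 68 increments the reduction is 68 × $175 = $11,900, leaving $175; one more increment wipes it out. Increment 68 ends at excess 68 × $1,250 = $85,000, so the highest qualifying income is $26,900 + $85,000 = $111,900.

$111,900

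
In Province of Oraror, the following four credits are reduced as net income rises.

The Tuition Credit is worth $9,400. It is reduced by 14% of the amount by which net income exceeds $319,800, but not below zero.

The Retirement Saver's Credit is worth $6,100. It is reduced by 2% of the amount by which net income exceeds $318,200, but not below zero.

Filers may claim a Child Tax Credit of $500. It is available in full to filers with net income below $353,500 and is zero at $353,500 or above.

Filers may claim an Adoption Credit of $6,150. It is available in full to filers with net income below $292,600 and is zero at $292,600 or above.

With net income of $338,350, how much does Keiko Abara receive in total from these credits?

$13,000

Tuition Credit: 14% of the $18,550 excess over $319,800 is $2,597; credit = $9,400 − $2,597 = $6,803.
Retirement Saver's Credit: 2% of the $20,150 excess over $318,200 is $403; credit = $6,100 − $403 = $5,697.
Child Tax Credit: $338,350 is below the $353,500 cutoff, so the full $500 applies.
Adoption Credit: $338,350 meets or exceeds the $292,600 cutoff, so the credit is $0.
Total: $6,803 + $5,697 + $500 + $0 = $13,000.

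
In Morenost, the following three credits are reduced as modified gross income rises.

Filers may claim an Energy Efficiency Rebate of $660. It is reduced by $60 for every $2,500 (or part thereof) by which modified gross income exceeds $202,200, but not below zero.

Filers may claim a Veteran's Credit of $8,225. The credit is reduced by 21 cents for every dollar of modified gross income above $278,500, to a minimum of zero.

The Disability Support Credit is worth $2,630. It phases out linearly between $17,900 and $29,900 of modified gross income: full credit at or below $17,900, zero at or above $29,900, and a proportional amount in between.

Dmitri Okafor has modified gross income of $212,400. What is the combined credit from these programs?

$8,585

Energy Efficiency Rebate: income exceeds $202,200 by $10,200, which is 5 full-or-partial $2,500 increments; reduction = 5 × $60 = $300, leaving $360.
Veteran's Credit: $212,400 is at or below the $278,500 threshold, so the full $8,225 applies.
Disability Support Credit: $212,400 is at or above $29,900, so the credit is $0.
Total: $360 + $8,225 + $0 = $8,585.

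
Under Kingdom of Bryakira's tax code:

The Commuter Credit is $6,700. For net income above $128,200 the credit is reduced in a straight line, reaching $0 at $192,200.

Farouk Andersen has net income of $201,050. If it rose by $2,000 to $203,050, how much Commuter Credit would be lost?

$0

At $201,050 — $201,050 is at or above $192,200, so the credit is $0.
At $203,050 — $203,050 is at or above $192,200, so the credit is $0.
Lost: $0 − $0 = $0.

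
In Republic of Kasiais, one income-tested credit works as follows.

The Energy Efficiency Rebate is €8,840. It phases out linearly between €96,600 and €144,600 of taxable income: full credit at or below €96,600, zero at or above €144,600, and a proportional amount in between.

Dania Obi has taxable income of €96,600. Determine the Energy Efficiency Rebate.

€8,840

Energy Efficiency Rebate: €96,600 is at or below the €96,600 threshold, so the full €8,840 applies.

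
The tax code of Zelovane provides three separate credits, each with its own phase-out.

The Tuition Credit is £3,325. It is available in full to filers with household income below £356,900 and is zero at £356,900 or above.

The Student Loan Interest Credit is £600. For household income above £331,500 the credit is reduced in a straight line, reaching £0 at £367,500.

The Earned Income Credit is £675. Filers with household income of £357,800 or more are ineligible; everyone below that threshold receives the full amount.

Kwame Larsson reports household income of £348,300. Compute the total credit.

£4,320

Tuition Credit: £348,300 is below the £356,900 cutoff, so the full £3,325 applies.
Student Loan Interest Credit: £348,300 is £16,800 into a £36,000 phase-out range, leaving 19,200/36,000 of the credit: £600 × 19,200/36,000 = £320.
Earned Income Credit: £348,300 is below the £357,800 cutoff, so the full £675 applies.
Total: £3,325 + £320 + £675 = £4,320.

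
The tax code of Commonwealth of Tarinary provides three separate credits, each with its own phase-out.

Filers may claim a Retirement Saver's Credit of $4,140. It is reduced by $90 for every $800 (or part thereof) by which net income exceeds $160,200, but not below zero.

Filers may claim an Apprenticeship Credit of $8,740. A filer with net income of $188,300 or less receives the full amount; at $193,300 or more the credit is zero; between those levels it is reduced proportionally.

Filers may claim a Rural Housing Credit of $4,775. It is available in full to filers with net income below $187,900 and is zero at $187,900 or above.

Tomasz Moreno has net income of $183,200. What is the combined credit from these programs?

$15,045

Retirement Saver's Credit: income exceeds $160,200 by $23,000, which is 29 full-or-partial $800 increments; reduction = 29 × $90 = $2,610, leaving $1,530.
Apprenticeship Credit: $183,200 is at or below the $188,300 threshold, so the full $8,740 applies.
Rural Housing Credit: $183,200 is below the $187,900 cutoff, so the full $4,775 applies.
Total: $1,530 + $8,740 + $4,775 = $15,045.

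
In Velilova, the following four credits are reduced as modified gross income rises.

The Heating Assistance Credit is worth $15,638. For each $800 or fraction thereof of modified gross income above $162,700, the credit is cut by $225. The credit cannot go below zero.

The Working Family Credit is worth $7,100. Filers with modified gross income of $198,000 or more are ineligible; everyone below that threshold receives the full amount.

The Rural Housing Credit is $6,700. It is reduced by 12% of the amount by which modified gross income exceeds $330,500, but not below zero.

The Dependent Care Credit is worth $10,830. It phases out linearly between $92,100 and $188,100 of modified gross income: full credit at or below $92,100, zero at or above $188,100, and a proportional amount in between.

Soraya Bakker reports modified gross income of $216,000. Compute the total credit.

Heating Assistance Credit: income exceeds $162,700 by $53,300, which is 67 full-or-partial $800 increments; reduction = 67 × $225 = $15,075, leaving $563.
Working Family Credit: $216,000 meets or exceeds the $198,000 cutoff, so the credit is $0.
Rural Housing Credit: $216,000 is at or below the $330,500 threshold, so the full $6,700 applies.
Dependent Care Credit: $216,000 is at or above $188,100, so the credit is $0.
Total: $563 + $0 + $6,700 + $0 = $7,263.

$7,263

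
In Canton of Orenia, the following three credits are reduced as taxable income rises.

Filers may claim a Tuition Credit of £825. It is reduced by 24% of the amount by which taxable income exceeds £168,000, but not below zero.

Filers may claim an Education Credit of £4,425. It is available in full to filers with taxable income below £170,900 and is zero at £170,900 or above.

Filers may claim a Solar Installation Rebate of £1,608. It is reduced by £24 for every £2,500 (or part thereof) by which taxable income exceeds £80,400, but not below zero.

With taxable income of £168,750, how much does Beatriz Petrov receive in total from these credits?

Tuition Credit: 24% of the £750 excess over £168,000 is £180; credit = £825 − £180 = £645.
Education Credit: £168,750 is below the £170,900 cutoff, so the full £4,425 applies.
Solar Installation Rebate: income exceeds £80,400 by £88,350, which is 36 full-or-partial £2,500 increments; reduction = 36 × £24 = £864, leaving £744.
Total: £645 + £4,425 + £744 = £5,814.

£5,814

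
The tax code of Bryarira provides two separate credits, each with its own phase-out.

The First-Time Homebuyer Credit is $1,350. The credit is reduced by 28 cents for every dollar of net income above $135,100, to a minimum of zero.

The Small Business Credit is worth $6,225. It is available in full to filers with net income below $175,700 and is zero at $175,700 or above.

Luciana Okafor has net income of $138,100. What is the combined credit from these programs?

First-Time Homebuyer Credit: 28% of the $3,000 excess over $135,100 is $840; credit = $1,350 − $840 = $510.
Small Business Credit: $138,100 is below the $175,700 cutoff, so the full $6,225 applies.
Total: $510 + $6,225 = $6,735.

$6,735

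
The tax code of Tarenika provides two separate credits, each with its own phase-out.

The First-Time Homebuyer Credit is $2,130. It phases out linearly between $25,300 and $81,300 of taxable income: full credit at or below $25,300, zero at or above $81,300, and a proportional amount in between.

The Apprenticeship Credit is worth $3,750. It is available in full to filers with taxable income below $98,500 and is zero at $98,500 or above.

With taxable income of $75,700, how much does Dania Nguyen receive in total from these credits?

First-Time Homebuyer Credit: $75,700 is $50,400 into a $56,000 phase-out range, leaving 5,600/56,000 of the credit: $2,130 × 5,600/56,000 = $213.
Apprenticeship Credit: $75,700 is below the $98,500 cutoff, so the full $3,750 applies.
Total: $213 + $3,750 = $3,963.

$3,963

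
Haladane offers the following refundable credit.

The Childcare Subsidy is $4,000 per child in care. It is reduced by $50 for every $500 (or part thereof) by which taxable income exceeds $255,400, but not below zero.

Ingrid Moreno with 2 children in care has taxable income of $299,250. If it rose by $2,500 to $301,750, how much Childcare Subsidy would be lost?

At $299,250 — base = 2 × $4,000 = $8,000. income exceeds $255,400 by $43,850, which is 88 full-or-partial $500 increments; reduction = 88 × $50 = $4,400, leaving $3,600.
At $301,750 — base = 2 × $4,000 = $8,000. income exceeds $255,400 by $46,350, which is 93 full-or-partial $500 increments; reduction = 93 × $50 = $4,650, leaving $3,350.
Lost: $3,600 − $3,350 = $250.

$250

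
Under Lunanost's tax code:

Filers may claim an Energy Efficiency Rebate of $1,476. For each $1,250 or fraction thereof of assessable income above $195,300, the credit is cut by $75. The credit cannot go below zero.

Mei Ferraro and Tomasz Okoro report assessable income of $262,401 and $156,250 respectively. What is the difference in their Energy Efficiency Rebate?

Mei ($262,401): Energy Efficiency Rebate: income exceeds $195,300 by $67,101 → 54 increments × $75 = $4,050 ≥ base, so the credit is $0.
Tomasz ($156,250): Energy Efficiency Rebate: $156,250 is at or below the $195,300 threshold, so the full $1,476 applies.
Difference: |$0 − $1,476| = $1,476.

$1,476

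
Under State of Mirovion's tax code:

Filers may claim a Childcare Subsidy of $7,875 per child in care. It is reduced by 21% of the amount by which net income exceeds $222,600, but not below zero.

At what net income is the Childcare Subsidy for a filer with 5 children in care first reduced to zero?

$410,100

Full credit = 5 × $7,875 = $39,375.
The credit falls by 21% of each dollar above $222,600, so it reaches zero when the excess is $39,375 / 21% = $187,500: income = $222,600 + $187,500 = $410,100.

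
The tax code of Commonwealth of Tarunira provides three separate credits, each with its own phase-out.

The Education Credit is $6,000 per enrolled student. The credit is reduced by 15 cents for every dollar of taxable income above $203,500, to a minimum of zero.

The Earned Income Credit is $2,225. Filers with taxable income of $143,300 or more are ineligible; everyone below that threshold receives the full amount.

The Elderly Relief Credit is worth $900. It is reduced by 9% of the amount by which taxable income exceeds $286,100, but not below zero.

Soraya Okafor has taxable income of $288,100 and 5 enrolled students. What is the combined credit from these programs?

$18,030

Education Credit: base = 5 × $6,000 = $30,000. 15% of the $84,600 excess over $203,500 is $12,690; credit = $30,000 − $12,690 = $17,310.
Earned Income Credit: $288,100 meets or exceeds the $143,300 cutoff, so the credit is $0.
Elderly Relief Credit: 9% of the $2,000 excess over $286,100 is $180; credit = $900 − $180 = $720.
Total: $17,310 + $0 + $720 = $18,030.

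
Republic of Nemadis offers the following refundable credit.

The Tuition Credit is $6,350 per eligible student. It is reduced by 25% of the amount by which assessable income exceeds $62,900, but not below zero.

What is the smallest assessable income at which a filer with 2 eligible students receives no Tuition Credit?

Full credit = 2 × $6,350 = $12,700.
The credit falls by 25% of each dollar above $62,900, so it reaches zero when the excess is $12,700 / 25% = $50,800: income = $62,900 + $50,800 = $113,700.

$113,700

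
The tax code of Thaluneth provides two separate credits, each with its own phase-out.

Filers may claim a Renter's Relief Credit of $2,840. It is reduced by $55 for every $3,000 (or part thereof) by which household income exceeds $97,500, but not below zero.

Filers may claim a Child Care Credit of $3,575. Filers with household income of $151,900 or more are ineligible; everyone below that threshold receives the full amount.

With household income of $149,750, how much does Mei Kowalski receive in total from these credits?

$5,425

Renter's Relief Credit: income exceeds $97,500 by $52,250, which is 18 full-or-partial $3,000 increments; reduction = 18 × $55 = $990, leaving $1,850.
Child Care Credit: $149,750 is below the $151,900 cutoff, so the full $3,575 applies.
Total: $1,850 + $3,575 = $5,425.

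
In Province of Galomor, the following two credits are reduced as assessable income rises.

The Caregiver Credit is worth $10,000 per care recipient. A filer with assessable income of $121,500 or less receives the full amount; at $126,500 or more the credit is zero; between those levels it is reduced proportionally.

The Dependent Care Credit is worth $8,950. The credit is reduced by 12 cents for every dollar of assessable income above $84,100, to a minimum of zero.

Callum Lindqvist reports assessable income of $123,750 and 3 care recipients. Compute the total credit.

Caregiver Credit: base = 3 × $10,000 = $30,000. $123,750 is $2,250 into a $5,000 phase-out range, leaving 2,750/5,000 of the credit: $30,000 × 2,750/5,000 = $16,500.
Dependent Care Credit: 12% of the $39,650 excess over $84,100 is $4,758; credit = $8,950 − $4,758 = $4,192.
Total: $16,500 + $4,192 = $20,692.

$20,692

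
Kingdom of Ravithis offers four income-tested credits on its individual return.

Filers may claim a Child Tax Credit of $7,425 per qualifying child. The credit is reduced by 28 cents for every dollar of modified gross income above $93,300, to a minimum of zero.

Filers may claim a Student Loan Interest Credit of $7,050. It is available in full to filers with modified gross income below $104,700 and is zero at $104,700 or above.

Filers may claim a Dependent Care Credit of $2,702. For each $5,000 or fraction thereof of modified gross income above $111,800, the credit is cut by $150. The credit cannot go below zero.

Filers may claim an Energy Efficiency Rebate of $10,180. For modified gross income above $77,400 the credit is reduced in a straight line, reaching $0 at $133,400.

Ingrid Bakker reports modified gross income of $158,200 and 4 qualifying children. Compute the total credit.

Child Tax Credit: base = 4 × $7,425 = $29,700. 28% of the $64,900 excess over $93,300 is $18,172; credit = $29,700 − $18,172 = $11,528.
Student Loan Interest Credit: $158,200 meets or exceeds the $104,700 cutoff, so the credit is $0.
Dependent Care Credit: income exceeds $111,800 by $46,400, which is 10 full-or-partial $5,000 increments; reduction = 10 × $150 = $1,500, leaving $1,202.
Energy Efficiency Rebate: $158,200 is at or above $133,400, so the credit is $0.
Total: $11,528 + $0 + $1,202 + $0 = $12,730.

$12,730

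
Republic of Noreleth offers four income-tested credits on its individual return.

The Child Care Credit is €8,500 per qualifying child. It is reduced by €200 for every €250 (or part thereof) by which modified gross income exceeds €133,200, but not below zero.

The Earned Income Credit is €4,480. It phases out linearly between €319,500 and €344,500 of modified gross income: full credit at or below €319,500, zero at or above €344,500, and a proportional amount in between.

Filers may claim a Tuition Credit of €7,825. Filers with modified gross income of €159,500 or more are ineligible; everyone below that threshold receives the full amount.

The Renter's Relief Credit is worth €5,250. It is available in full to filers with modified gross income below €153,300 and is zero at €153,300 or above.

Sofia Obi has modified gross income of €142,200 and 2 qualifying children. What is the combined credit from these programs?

€27,355

Child Care Credit: base = 2 × €8,500 = €17,000. income exceeds €133,200 by €9,000, which is 36 full-or-partial €250 increments; reduction = 36 × €200 = €7,200, leaving €9,800.
Earned Income Credit: €142,200 is at or below the €319,500 threshold, so the full €4,480 applies.
Tuition Credit: €142,200 is below the €159,500 cutoff, so the full €7,825 applies.
Renter's Relief Credit: €142,200 is below the €153,300 cutoff, so the full €5,250 applies.
Total: €9,800 + €4,480 + €7,825 + €5,250 = €27,355.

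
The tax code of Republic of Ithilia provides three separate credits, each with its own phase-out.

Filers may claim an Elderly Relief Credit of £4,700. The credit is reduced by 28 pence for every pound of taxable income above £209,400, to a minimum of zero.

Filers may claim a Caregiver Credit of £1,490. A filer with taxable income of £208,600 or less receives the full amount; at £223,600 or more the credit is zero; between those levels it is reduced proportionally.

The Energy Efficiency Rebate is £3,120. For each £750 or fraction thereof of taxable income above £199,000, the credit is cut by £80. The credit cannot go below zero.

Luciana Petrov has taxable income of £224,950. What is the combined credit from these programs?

Elderly Relief Credit: 28% of the £15,550 excess over £209,400 is £4,354; credit = £4,700 − £4,354 = £346.
Caregiver Credit: £224,950 is at or above £223,600, so the credit is £0.
Energy Efficiency Rebate: income exceeds £199,000 by £25,950, which is 35 full-or-partial £750 increments; reduction = 35 × £80 = £2,800, leaving £320.
Total: £346 + £0 + £320 = £666.

£666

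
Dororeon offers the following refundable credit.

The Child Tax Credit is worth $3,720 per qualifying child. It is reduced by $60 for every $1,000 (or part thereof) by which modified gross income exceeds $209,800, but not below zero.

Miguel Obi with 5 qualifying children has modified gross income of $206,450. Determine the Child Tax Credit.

Child Tax Credit: base = 5 × $3,720 = $18,600. $206,450 is at or below the $209,800 threshold, so the full $18,600 applies.

$18,600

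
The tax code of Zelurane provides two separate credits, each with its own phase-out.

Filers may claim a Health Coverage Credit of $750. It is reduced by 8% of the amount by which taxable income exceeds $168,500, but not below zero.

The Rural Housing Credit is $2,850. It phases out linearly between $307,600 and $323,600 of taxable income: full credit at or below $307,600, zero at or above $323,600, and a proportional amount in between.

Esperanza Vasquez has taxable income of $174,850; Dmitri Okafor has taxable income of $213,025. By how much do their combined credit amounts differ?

Esperanza ($174,850): Health Coverage Credit: 8% of the $6,350 excess over $168,500 is $508; credit = $750 − $508 = $242. Rural Housing Credit: $174,850 is at or below the $307,600 threshold, so the full $2,850 applies. total $242 + $2,850 = $3,092
Dmitri ($213,025): Health Coverage Credit: 8% of the $44,525 excess over $168,500 is $3,562 ≥ base, so the credit is $0. Rural Housing Credit: $213,025 is at or below the $307,600 threshold, so the full $2,850 applies. total $0 + $2,850 = $2,850
Difference: |$3,092 − $2,850| = $242.

$242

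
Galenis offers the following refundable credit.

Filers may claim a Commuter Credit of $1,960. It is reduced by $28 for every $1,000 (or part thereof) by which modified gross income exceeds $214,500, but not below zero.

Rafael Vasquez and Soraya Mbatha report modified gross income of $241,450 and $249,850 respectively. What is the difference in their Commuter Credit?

$252

Rafael ($241,450): Commuter Credit: income exceeds $214,500 by $26,950, which is 27 full-or-partial $1,000 increments; reduction = 27 × $28 = $756, leaving $1,204.
Soraya ($249,850): Commuter Credit: income exceeds $214,500 by $35,350, which is 36 full-or-partial $1,000 increments; reduction = 36 × $28 = $1,008, leaving $952.
Difference: |$1,204 − $952| = $252.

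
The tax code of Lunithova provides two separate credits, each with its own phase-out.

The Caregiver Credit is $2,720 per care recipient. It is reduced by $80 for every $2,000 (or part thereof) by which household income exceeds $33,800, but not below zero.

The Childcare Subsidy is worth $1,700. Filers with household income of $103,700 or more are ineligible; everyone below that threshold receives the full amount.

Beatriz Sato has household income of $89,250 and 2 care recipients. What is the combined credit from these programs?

Caregiver Credit: base = 2 × $2,720 = $5,440. income exceeds $33,800 by $55,450, which is 28 full-or-partial $2,000 increments; reduction = 28 × $80 = $2,240, leaving $3,200.
Childcare Subsidy: $89,250 is below the $103,700 cutoff, so the full $1,700 applies.
Total: $3,200 + $1,700 = $4,900.

$4,900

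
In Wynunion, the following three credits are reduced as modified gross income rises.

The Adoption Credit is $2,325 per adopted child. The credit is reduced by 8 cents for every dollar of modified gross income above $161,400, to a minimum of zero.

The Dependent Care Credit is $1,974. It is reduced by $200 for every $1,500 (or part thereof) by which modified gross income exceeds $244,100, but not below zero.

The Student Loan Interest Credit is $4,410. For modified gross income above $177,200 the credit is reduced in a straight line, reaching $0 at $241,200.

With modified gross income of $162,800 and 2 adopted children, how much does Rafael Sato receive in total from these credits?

Adoption Credit: base = 2 × $2,325 = $4,650. 8% of the $1,400 excess over $161,400 is $112; credit = $4,650 − $112 = $4,538.
Dependent Care Credit: $162,800 is at or below the $244,100 threshold, so the full $1,974 applies.
Student Loan Interest Credit: $162,800 is at or below the $177,200 threshold, so the full $4,410 applies.
Total: $4,538 + $1,974 + $4,410 = $10,922.

$10,922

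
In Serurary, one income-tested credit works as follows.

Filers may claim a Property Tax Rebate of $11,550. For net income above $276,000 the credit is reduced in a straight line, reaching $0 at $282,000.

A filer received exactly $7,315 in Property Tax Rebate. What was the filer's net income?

$278,200

$7,315 is 7,315/11,550 of the full $11,550, so 4,235/11,550 of the $6,000 range has been used: income = $276,000 + $6,000 × 4,235/11,550 = $278,200.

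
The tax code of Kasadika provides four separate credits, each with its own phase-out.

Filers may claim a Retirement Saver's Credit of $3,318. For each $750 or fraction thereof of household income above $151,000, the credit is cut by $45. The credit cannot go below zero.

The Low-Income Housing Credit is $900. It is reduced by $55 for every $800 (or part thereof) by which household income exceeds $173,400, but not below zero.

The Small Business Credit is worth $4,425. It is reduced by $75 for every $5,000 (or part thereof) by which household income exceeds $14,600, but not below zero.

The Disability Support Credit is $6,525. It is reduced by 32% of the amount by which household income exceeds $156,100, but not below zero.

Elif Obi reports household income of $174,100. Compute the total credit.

Retirement Saver's Credit: income exceeds $151,000 by $23,100, which is 31 full-or-partial $750 increments; reduction = 31 × $45 = $1,395, leaving $1,923.
Low-Income Housing Credit: income exceeds $173,400 by $700, which is 1 full-or-partial $800 increment; reduction = 1 × $55 = $55, leaving $845.
Small Business Credit: income exceeds $14,600 by $159,500, which is 32 full-or-partial $5,000 increments; reduction = 32 × $75 = $2,400, leaving $2,025.
Disability Support Credit: 32% of the $18,000 excess over $156,100 is $5,760; credit = $6,525 − $5,760 = $765.
Total: $1,923 + $845 + $2,025 + $765 = $5,558.

$5,558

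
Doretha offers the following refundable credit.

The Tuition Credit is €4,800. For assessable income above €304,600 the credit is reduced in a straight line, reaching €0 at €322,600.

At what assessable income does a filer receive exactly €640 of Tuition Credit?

€320,200

€640 is 640/4,800 of the full €4,800, so 4,160/4,800 of the €18,000 range has been used: income = €304,600 + €18,000 × 4,160/4,800 = €320,200.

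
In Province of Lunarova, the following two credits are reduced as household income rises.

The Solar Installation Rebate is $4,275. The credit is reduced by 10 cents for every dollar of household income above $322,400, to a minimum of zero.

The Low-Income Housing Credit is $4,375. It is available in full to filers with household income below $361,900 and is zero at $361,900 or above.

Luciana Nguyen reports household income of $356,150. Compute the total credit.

Solar Installation Rebate: 10% of the $33,750 excess over $322,400 is $3,375; credit = $4,275 − $3,375 = $900.
Low-Income Housing Credit: $356,150 is below the $361,900 cutoff, so the full $4,375 applies.
Total: $900 + $4,375 = $5,275.

$5,275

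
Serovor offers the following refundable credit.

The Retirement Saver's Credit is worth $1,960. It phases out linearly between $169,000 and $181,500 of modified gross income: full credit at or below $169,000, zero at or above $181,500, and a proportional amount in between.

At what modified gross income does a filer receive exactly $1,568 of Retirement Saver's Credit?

$171,500

$1,568 is 1,568/1,960 of the full $1,960, so 392/1,960 of the $12,500 range has been used: income = $169,000 + $12,500 × 392/1,960 = $171,500.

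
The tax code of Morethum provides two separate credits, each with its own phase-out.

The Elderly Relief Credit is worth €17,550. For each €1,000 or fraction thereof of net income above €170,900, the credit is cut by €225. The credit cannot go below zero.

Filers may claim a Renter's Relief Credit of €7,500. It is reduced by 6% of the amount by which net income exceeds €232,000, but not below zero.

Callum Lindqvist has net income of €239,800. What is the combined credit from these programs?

Elderly Relief Credit: income exceeds €170,900 by €68,900, which is 69 full-or-partial €1,000 increments; reduction = 69 × €225 = €15,525, leaving €2,025.
Renter's Relief Credit: 6% of the €7,800 excess over €232,000 is €468; credit = €7,500 − €468 = €7,032.
Total: €2,025 + €7,032 = €9,057.

€9,057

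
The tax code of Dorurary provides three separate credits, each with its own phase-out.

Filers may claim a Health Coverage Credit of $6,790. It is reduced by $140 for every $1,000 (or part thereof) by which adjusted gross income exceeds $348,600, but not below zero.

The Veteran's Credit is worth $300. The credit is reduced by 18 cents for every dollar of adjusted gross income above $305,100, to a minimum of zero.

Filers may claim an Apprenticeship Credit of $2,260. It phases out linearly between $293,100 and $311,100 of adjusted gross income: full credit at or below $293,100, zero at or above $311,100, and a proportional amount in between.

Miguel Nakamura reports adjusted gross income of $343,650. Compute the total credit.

$6,790

Health Coverage Credit: $343,650 is at or below the $348,600 threshold, so the full $6,790 applies.
Veteran's Credit: 18% of the $38,550 excess over $305,100 is $6,939 ≥ base, so the credit is $0.
Apprenticeship Credit: $343,650 is at or above $311,100, so the credit is $0.
Total: $6,790 + $0 + $0 = $6,790.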